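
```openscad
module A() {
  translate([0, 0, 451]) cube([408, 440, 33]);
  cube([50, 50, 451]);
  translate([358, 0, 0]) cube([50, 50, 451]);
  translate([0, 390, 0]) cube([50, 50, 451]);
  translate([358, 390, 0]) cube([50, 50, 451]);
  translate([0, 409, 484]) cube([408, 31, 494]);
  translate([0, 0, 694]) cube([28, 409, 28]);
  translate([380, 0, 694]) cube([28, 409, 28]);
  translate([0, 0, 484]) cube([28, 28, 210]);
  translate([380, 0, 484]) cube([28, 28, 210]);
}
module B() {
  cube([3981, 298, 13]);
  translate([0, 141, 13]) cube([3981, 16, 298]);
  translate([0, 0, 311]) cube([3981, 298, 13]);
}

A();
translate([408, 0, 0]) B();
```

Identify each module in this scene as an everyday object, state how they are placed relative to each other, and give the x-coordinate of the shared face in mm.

The chair's +x face and the I-beam's −x face are both at x = 408 mm.

A is a chair. B is an I-beam. The I-beam is against the chair's +x side, with their −y faces flush. The x-coordinate of the shared face is 408 mm.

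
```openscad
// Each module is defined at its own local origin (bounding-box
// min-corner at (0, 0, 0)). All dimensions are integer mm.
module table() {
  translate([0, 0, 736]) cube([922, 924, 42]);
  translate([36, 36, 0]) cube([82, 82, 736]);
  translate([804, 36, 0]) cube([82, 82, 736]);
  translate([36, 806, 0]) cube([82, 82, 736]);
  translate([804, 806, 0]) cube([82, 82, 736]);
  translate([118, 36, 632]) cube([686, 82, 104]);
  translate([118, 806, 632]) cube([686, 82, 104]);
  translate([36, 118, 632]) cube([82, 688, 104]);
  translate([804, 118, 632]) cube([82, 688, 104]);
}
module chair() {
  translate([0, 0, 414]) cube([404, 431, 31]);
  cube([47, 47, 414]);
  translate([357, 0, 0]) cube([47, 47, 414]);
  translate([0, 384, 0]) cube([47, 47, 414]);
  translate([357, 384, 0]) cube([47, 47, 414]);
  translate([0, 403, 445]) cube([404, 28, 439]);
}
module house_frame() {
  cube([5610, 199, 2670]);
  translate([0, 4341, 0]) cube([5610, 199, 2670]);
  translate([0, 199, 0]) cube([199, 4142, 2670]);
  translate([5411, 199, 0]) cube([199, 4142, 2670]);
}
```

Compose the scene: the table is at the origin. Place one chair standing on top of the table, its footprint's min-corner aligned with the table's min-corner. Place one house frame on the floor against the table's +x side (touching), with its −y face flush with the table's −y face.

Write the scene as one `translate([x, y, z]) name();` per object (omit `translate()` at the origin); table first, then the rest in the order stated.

table();
translate([0, 0, 778]) chair();
translate([922, 0, 0]) house_frame();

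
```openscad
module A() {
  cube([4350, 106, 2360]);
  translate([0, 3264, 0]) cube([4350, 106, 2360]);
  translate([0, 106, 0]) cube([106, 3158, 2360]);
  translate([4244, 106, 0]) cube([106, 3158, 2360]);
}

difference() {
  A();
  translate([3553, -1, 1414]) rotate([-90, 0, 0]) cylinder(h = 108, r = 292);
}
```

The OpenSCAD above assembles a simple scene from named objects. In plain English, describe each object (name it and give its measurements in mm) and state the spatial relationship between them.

A is the wall frame of a small rectangular building: four walls, each 2360 mm tall and 106 mm thick, enclosing a footprint 4350 mm (x) by 3370 mm (y) outside-to-outside, with no floor or roof. The front and back walls (the −y and +y sides) span the full width; the two side walls fit between them.

The house frame has a circular hole of radius 292 mm through its front wall, centred at (x = 3553, z = 1414).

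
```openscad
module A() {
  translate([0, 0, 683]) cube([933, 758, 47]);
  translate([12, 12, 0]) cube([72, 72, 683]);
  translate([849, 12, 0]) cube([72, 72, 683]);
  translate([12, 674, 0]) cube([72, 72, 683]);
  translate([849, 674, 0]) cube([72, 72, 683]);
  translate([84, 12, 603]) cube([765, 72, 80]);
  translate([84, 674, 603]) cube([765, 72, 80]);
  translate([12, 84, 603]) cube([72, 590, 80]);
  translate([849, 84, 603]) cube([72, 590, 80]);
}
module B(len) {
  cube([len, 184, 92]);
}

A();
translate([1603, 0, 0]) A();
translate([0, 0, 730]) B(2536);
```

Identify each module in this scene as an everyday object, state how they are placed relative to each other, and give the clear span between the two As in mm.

A is a table. B is a beam. A beam spans the tops of two tables. The clear span between the two tables is 670 mm.

Second table starts at x = 1603; first ends at x = 933; clear span = 1603 − 933 = 670 mm.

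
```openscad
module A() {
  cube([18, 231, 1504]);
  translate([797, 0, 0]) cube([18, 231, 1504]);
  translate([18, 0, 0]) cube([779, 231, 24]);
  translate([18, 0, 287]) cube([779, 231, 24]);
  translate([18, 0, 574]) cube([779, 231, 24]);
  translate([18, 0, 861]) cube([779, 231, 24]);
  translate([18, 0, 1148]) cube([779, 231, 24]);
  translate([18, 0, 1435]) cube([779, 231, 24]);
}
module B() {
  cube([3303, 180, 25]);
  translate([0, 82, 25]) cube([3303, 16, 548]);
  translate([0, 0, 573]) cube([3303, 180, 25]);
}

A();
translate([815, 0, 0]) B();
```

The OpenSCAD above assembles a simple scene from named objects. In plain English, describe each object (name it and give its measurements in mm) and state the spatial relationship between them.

A is an open bookshelf. Two side panels, each 18 mm thick, 231 mm deep and 1504 mm tall, stand 815 mm apart (outside-to-outside). Between them sit 6 shelves, each 24 mm thick and 231 mm deep, spanning the full gap between the sides. The bottom shelf rests on the floor (its underside at z = 0) and the clear gap between one shelf's top and the next shelf's underside is 263 mm.

B is an I-beam lying along x, 3303 mm long. Overall section height 598 mm. Two flanges 180 mm wide (y) and 25 mm thick, one on the floor and one at the top; a web 16 mm thick runs between them, centred on the flange width.

The I-beam is against the bookshelf's +x side, with their −y faces flush.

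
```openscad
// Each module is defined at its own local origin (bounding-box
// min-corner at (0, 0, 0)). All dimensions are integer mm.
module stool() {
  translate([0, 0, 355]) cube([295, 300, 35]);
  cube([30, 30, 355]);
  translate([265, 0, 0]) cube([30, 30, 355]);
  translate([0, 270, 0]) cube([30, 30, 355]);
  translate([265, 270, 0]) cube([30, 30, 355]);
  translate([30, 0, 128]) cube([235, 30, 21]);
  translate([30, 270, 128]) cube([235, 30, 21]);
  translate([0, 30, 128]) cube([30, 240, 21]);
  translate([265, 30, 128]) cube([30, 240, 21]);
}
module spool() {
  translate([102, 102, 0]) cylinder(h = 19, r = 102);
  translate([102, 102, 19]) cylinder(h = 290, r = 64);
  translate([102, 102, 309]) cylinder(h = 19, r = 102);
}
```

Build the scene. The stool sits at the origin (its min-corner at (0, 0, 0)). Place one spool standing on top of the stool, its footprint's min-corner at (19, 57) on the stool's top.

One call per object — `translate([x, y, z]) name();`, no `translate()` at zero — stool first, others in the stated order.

stool();
translate([19, 57, 390]) spool();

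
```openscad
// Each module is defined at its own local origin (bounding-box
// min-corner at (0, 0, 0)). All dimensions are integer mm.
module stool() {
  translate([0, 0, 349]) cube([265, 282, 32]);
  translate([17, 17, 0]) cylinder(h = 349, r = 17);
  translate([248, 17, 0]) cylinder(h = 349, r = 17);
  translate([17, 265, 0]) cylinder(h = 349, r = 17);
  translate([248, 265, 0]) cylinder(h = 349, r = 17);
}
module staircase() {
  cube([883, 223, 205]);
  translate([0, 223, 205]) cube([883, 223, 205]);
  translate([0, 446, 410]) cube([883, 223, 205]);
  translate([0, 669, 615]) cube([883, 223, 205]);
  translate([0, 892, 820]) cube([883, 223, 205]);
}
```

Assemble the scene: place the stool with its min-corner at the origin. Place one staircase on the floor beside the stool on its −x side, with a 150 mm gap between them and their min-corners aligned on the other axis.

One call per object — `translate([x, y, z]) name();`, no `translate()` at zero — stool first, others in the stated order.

stool();
translate([-1033, 0, 0]) staircase();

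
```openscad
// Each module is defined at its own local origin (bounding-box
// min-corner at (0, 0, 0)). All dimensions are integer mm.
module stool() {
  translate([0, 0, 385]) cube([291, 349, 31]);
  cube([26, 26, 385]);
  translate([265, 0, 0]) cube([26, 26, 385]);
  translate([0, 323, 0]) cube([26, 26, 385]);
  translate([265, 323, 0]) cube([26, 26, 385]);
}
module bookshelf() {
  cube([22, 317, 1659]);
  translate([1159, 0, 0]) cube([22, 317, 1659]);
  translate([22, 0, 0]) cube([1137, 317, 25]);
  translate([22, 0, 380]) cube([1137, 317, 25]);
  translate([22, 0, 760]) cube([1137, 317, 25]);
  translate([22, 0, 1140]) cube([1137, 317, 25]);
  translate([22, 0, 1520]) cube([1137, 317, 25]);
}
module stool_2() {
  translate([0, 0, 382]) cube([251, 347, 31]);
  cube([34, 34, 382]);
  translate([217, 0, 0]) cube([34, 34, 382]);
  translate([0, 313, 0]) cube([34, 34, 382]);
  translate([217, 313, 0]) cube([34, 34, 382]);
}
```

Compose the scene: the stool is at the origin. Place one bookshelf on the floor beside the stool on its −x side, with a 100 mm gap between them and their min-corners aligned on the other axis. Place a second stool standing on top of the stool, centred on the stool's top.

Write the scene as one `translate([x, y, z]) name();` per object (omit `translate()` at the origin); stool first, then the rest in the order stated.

stool();
translate([-1281, 0, 0]) bookshelf();
translate([20, 1, 416]) stool_2();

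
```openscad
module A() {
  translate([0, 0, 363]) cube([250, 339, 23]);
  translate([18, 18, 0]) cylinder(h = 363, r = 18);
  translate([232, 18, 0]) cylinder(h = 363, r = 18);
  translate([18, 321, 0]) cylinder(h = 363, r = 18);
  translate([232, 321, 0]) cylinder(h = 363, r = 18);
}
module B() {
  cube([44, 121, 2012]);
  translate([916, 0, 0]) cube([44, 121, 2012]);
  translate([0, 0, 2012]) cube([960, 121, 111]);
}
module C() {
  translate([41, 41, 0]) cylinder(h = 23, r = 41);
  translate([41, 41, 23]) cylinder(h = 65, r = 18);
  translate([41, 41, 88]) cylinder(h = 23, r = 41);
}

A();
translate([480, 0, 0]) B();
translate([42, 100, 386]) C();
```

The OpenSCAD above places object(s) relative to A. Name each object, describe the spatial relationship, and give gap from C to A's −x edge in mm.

The spool's min-x is at 42; the stool's min-x is 0; gap = 42 mm.

A is a stool. B is a door frame. C is a spool. The door frame is on the floor beside the stool on its +x side. The spool is on top of the stool. The gap from the spool to the stool's −x edge is 42 mm.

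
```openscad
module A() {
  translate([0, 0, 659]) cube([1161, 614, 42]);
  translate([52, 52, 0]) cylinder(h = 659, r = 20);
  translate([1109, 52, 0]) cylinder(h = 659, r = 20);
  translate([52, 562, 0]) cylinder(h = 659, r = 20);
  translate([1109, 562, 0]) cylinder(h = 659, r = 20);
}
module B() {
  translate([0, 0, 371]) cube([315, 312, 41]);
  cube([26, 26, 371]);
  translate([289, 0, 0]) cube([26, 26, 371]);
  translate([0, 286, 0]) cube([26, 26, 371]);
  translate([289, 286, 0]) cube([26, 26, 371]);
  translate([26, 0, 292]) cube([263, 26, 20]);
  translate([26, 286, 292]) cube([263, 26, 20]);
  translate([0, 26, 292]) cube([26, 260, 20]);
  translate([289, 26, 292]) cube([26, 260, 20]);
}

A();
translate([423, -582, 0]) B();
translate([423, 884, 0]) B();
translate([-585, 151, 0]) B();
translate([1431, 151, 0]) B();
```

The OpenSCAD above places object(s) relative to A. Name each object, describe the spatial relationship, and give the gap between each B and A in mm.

A is a table. B is a stool. Four stools sit around the table at the −y, +y, −x, +x sides. The gap between each stool and the table is 270 mm.

Each stool's nearest face is 270 mm from the table's bounding box.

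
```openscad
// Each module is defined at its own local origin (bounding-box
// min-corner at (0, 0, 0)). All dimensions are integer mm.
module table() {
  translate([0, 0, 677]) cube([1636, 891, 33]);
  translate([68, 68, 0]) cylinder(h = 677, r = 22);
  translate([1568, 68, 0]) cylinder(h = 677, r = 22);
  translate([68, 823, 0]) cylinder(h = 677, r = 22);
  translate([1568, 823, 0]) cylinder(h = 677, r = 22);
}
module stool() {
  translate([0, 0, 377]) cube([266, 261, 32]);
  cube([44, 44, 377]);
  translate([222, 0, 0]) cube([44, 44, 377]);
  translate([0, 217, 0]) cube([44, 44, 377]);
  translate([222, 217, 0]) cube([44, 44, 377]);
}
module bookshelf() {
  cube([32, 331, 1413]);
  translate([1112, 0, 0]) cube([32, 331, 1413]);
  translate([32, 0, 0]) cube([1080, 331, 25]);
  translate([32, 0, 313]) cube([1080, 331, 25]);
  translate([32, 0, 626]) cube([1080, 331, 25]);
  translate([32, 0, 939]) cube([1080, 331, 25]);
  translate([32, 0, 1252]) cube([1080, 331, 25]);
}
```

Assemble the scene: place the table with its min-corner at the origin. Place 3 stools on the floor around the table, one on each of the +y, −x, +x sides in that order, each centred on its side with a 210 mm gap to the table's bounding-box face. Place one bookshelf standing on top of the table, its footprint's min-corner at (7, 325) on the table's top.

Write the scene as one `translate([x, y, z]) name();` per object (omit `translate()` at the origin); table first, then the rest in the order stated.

table();
translate([685, 1101, 0]) stool();
translate([-476, 315, 0]) stool();
translate([1846, 315, 0]) stool();
translate([7, 325, 710]) bookshelf();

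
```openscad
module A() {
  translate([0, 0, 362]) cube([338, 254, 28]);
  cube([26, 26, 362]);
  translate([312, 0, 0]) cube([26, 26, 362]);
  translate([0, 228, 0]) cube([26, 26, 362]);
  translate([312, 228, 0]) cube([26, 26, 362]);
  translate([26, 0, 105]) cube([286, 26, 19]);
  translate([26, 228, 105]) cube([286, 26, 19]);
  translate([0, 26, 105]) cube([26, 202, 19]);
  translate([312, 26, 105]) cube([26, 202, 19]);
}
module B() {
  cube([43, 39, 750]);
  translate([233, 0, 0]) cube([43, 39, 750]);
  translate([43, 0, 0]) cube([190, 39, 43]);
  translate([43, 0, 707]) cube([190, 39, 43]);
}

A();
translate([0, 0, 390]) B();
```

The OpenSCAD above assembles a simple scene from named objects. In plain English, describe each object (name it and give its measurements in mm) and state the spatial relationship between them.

A is a simple wooden stool: a rectangular seat 338 mm (x) by 254 mm (y), 28 mm thick, top face at z = 390 mm, on four square legs, each 26×26 mm in cross-section. The legs rest on z = 0, each flush with a corner of the seat. Four stretchers, 26 mm wide and 19 mm tall, connect adjacent legs with their undersides at z = 105 mm, each running between the inner faces of the legs it joins and aligned with the legs' outer faces on the other axis.

B is a rectangular picture frame lying in the x–z plane (depth along y). The opening is 190 mm wide (x) by 664 mm tall (z), surrounded by a border 43 mm wide on all four sides. The frame is 39 mm deep and is made of two full-height vertical stiles with two horizontal rails fitted between them.

The picture frame is on top of the stool.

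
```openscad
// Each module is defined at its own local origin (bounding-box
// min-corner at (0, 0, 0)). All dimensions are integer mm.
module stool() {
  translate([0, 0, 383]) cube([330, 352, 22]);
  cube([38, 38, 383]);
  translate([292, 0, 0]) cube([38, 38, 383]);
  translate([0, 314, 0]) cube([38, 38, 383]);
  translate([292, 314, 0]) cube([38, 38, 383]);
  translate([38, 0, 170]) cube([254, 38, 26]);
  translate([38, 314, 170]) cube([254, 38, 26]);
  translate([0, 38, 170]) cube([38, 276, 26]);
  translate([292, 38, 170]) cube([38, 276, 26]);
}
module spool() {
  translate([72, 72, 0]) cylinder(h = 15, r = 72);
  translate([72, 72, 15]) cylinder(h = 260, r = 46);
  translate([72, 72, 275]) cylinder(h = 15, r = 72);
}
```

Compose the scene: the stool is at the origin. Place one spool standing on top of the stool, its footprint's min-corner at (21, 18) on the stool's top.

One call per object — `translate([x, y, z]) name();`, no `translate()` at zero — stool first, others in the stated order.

stool();
translate([21, 18, 405]) spool();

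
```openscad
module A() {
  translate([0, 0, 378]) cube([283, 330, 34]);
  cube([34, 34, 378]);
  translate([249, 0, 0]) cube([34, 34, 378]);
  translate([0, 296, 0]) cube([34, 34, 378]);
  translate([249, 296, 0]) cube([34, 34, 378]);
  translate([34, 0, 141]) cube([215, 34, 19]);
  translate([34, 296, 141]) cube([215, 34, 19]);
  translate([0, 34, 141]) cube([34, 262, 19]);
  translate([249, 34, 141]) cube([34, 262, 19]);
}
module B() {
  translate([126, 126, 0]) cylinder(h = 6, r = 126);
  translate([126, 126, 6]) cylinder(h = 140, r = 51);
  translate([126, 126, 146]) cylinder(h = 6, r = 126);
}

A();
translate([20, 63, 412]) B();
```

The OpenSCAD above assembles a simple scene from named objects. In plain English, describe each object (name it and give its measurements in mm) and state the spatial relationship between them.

A is a four-legged stool. The seat is a 283×330×34 mm slab whose top surface is at z = 412 mm; four square legs, each 34×34 mm in cross-section, run from the floor (z = 0) to the underside of the seat, each flush with a corner of the seat. Four stretchers, 34 mm wide and 19 mm tall, connect adjacent legs with their undersides at z = 141 mm, each running between the inner faces of the legs it joins and aligned with the legs' outer faces on the other axis.

B is a spool: two coaxial disc flanges of radius 126 mm and thickness 6 mm, joined by a core cylinder of radius 51 mm and height 140 mm. The lower flange rests on z = 0 and the three cylinders share a vertical axis.

The spool is on top of the stool.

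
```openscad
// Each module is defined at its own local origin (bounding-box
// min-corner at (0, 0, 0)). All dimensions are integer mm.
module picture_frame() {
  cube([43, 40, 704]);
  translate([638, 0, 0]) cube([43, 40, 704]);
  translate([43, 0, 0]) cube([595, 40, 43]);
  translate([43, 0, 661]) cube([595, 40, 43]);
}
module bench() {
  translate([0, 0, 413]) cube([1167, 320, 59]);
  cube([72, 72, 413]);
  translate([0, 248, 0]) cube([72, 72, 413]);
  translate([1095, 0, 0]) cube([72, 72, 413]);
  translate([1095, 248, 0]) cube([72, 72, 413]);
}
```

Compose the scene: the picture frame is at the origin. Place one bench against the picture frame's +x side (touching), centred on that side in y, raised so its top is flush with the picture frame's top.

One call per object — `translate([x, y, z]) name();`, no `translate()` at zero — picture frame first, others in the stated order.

picture_frame();
translate([681, -140, 232]) bench();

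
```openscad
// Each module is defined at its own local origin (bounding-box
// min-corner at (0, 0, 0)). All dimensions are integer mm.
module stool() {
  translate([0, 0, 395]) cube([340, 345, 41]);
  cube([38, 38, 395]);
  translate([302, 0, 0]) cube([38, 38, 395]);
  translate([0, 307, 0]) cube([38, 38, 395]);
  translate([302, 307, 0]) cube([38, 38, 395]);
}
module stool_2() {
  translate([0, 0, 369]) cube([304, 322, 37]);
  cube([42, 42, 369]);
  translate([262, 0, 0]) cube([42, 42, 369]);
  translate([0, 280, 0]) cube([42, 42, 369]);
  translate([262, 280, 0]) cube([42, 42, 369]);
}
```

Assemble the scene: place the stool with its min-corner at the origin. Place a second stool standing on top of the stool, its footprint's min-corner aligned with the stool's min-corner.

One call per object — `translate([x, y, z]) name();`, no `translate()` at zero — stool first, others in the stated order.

stool();
translate([0, 0, 436]) stool_2();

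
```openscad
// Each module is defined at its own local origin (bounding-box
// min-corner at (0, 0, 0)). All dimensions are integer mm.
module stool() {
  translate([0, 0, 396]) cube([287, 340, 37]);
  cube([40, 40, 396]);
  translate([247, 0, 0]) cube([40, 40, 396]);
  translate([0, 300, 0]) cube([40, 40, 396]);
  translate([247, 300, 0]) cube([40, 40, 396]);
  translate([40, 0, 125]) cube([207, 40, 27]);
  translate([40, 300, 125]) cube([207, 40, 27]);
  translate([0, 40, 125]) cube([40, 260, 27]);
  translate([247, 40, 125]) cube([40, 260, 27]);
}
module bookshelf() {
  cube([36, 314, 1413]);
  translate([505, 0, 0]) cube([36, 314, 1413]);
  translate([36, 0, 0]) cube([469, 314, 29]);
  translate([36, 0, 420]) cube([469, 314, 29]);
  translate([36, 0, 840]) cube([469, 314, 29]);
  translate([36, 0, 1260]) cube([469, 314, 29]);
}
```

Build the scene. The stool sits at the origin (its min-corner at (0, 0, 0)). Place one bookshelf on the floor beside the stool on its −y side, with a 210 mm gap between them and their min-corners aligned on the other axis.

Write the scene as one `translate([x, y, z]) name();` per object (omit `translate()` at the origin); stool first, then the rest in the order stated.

stool();
translate([0, -524, 0]) bookshelf();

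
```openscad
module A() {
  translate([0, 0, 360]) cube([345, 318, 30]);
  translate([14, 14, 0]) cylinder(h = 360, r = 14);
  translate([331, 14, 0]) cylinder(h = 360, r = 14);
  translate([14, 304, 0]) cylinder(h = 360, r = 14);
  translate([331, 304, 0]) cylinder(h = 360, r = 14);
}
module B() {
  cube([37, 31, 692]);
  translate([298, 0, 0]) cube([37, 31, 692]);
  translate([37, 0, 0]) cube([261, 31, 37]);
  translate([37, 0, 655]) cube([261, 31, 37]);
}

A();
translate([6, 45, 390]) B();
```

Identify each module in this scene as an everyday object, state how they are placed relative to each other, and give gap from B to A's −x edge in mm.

A is a stool. B is a picture frame. The picture frame is on top of the stool. The gap from the picture frame to the stool's −x edge is 6 mm.

The picture frame's min-x is at 6; the stool's min-x is 0; gap = 6 mm.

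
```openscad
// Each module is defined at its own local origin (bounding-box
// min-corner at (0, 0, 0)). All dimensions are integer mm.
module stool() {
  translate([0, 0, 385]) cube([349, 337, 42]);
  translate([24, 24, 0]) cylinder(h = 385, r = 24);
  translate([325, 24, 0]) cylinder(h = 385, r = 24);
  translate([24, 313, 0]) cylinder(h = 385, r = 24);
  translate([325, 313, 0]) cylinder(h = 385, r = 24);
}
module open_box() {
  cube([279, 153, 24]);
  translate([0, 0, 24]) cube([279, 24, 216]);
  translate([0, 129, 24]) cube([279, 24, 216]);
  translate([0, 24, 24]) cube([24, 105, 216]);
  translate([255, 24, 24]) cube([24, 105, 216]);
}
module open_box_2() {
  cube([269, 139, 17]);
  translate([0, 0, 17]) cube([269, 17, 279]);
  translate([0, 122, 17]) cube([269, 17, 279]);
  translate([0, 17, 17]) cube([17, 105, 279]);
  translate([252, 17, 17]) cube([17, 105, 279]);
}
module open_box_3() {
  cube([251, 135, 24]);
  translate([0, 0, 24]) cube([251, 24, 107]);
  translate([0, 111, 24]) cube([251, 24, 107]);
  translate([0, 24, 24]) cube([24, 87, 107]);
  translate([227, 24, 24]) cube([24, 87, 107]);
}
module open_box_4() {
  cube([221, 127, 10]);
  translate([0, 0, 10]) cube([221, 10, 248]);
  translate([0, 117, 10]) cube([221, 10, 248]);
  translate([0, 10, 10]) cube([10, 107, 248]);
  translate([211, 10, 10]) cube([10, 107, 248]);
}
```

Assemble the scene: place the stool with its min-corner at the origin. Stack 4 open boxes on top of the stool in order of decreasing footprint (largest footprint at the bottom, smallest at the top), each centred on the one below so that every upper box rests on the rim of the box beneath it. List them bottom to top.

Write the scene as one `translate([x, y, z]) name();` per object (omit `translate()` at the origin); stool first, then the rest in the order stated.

stool();
translate([35, 92, 427]) open_box();
translate([40, 99, 667]) open_box_2();
translate([49, 101, 963]) open_box_3();
translate([64, 105, 1094]) open_box_4();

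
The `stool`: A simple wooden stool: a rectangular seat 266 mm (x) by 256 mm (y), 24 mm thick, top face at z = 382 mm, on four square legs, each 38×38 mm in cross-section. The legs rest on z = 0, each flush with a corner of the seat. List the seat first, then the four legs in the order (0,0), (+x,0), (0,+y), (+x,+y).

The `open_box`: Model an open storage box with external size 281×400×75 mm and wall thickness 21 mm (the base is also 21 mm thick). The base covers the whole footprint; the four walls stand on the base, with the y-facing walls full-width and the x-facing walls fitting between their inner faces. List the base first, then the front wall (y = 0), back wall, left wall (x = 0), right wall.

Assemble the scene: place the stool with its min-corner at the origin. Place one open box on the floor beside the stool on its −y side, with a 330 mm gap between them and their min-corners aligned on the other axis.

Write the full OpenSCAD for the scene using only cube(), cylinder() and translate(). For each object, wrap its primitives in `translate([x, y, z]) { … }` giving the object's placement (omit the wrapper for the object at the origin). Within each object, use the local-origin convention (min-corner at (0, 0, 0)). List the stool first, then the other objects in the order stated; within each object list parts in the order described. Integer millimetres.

translate([0, 0, 358]) cube([266, 256, 24]);
cube([38, 38, 358]);
translate([228, 0, 0]) cube([38, 38, 358]);
translate([0, 218, 0]) cube([38, 38, 358]);
translate([228, 218, 0]) cube([38, 38, 358]);
translate([0, -730, 0]) {
  cube([281, 400, 21]);
  translate([0, 0, 21]) cube([281, 21, 54]);
  translate([0, 379, 21]) cube([281, 21, 54]);
  translate([0, 21, 21]) cube([21, 358, 54]);
  translate([260, 21, 21]) cube([21, 358, 54]);
}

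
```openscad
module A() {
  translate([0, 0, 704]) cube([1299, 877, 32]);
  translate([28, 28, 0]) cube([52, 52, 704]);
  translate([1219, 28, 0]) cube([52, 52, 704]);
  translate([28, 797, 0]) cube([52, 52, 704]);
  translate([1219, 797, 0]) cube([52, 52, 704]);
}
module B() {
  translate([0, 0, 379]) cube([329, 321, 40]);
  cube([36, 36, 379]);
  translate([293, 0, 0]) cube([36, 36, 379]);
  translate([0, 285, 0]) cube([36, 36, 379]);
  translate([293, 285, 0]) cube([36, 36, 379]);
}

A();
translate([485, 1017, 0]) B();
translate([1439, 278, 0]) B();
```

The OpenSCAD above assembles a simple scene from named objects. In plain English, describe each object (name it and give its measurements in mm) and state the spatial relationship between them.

A is a table with a 1299×877 mm rectangular top, 32 mm thick, top surface at z = 736 mm, supported by four 52×52 mm square legs, each inset 28 mm from the nearest pair of top edges, running from the floor.

B is a four-legged stool. The seat is a 329×321×40 mm slab whose top surface is at z = 419 mm; four square legs, each 36×36 mm in cross-section, run from the floor (z = 0) to the underside of the seat, each flush with a corner of the seat.

Two stools sit around the table at the +y, +x sides.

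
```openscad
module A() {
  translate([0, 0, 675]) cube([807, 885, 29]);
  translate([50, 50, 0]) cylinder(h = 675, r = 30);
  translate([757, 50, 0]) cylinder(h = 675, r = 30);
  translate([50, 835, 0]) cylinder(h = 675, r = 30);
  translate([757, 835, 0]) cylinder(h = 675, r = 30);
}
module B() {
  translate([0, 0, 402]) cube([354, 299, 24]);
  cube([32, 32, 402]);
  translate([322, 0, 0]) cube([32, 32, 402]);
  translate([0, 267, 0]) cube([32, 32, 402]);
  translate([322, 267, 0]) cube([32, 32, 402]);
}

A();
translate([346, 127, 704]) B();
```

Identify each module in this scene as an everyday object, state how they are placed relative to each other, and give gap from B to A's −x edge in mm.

The stool's min-x is at 346; the table's min-x is 0; gap = 346 mm.

A is a table. B is a stool. The stool is on top of the table. The gap from the stool to the table's −x edge is 346 mm.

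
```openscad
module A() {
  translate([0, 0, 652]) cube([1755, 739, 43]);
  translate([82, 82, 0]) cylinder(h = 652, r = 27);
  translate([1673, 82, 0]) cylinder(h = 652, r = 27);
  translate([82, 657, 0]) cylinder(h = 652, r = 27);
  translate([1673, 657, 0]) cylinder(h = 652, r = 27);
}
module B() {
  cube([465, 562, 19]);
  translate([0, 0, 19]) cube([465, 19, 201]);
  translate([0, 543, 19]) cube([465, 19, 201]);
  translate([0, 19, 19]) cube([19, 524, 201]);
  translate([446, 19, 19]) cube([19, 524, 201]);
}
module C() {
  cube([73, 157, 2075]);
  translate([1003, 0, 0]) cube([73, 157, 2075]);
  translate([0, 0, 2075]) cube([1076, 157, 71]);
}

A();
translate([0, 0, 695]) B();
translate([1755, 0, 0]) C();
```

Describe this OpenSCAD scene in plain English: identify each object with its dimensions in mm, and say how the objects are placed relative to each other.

A is a table: top 1755 mm (x) × 739 mm (y), 43 mm thick, upper face at z = 695 mm, on four round legs of 54 mm diameter, each leg's bounding box inset 55 mm from the nearest pair of top edges, running from z = 0 to the bottom of the top.

B is an open storage box with external size 465×562×220 mm and wall thickness 19 mm (the base is also 19 mm thick). The base covers the whole footprint; the four walls stand on the base, with the y-facing walls full-width and the x-facing walls fitting between their inner faces.

C is a door frame. The clear opening is 930 mm wide and 2075 mm high. Two 73 mm wide jambs, 157 mm deep, stand either side of the opening from the floor to the top of the opening. A 71 mm thick head sits across the top of both jambs, spanning the full outside width of the frame.

The open box is on top of the table. The door frame is against the table's +x side, with their −y faces flush.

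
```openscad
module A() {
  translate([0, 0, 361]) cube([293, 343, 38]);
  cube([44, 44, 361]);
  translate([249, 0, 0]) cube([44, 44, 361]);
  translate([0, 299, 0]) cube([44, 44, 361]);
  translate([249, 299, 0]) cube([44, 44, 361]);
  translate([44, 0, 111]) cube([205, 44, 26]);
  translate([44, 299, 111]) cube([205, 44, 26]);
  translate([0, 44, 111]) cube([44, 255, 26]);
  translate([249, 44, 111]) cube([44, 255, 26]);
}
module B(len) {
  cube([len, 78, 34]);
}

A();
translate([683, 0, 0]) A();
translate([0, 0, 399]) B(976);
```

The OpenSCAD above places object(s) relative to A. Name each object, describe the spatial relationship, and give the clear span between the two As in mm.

A is a stool. B is a beam. A beam spans the tops of two stools. The clear span between the two stools is 390 mm.

Second stool starts at x = 683; first ends at x = 293; clear span = 683 − 293 = 390 mm.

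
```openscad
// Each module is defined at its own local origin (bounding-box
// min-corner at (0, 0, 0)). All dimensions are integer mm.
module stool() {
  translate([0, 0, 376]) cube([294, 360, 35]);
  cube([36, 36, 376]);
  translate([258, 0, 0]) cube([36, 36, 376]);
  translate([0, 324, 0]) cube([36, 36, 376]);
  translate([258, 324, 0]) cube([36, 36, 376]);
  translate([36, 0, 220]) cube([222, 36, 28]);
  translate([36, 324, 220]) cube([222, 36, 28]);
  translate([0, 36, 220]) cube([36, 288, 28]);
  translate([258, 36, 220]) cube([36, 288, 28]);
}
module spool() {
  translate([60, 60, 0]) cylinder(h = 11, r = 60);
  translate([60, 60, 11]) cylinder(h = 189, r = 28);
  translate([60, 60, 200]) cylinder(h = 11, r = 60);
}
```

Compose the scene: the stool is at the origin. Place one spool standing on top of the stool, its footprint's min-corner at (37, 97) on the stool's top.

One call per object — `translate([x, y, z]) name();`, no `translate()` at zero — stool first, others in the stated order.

stool();
translate([37, 97, 411]) spool();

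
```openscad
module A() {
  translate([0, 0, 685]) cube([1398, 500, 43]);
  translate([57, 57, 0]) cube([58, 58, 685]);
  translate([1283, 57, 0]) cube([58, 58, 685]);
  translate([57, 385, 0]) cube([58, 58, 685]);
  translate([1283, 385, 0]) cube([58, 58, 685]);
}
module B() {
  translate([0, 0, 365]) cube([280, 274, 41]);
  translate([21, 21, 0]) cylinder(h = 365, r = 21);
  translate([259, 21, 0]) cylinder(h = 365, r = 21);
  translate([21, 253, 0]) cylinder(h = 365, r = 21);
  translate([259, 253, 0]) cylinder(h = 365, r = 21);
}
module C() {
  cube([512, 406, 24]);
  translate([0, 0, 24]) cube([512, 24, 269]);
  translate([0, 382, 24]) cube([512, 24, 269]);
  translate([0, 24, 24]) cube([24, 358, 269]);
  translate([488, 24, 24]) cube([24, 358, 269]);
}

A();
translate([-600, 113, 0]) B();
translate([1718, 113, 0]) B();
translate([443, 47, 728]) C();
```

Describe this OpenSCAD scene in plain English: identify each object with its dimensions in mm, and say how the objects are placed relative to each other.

A is a table with a 1398×500 mm rectangular top, 43 mm thick, top surface at z = 728 mm, supported by four 58×58 mm square legs, each inset 57 mm from the nearest pair of top edges, running from the floor.

B is a four-legged stool. The seat is a 280×274×41 mm slab whose top surface is at z = 406 mm; four round legs, each 42 mm in diameter, run from the floor (z = 0) to the underside of the seat, each leg's axis is inset half a diameter from the nearest pair of seat edges (so the leg's bounding box is flush with the corner).

C is an open-topped rectangular box: outside dimensions 512×406×293 mm, with a uniform wall and base thickness of 24 mm. The base is a full 512×406 slab on the floor; four walls sit on top of the base. The front and back walls (the −y and +y sides) span the full width; the two side walls fit between them.

Two stools sit around the table at the −x, +x sides. The open box is on top of the table, centred.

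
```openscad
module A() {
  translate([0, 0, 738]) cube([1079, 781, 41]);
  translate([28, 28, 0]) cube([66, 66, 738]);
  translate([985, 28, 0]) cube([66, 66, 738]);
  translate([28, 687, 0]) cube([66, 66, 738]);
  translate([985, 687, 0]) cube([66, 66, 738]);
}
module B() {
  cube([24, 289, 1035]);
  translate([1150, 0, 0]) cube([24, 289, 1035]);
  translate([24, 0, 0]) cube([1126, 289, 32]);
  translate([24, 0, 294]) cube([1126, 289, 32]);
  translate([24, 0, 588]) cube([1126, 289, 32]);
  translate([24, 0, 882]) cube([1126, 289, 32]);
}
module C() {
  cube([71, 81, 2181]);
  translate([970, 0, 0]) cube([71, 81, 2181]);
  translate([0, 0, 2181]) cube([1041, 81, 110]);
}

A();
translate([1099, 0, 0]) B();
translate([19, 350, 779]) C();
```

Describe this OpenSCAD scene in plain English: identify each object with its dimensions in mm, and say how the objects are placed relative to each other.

A is a rectangular dining table. The top is 1079×781×41 mm with its upper surface at z = 779 mm. It stands on four 66×66 mm square legs, each inset 28 mm from the nearest pair of top edges, running from the floor to the underside of the top.

B is an open bookshelf. Two side panels, each 24 mm thick, 289 mm deep and 1035 mm tall, stand 1174 mm apart (outside-to-outside). Between them sit 4 shelves, each 32 mm thick and 289 mm deep, spanning the full gap between the sides. The bottom shelf rests on the floor (its underside at z = 0) and the clear gap between one shelf's top and the next shelf's underside is 262 mm.

C is a rectangular door frame: two vertical jambs of 71×81 mm section, 2181 mm tall, with a clear opening 899 mm wide between their inner faces. A header 110 mm tall and 81 mm deep lies on top of the jambs and spans the full outside width.

The bookshelf is on the floor beside the table on its +x side. The door frame is on top of the table, centred.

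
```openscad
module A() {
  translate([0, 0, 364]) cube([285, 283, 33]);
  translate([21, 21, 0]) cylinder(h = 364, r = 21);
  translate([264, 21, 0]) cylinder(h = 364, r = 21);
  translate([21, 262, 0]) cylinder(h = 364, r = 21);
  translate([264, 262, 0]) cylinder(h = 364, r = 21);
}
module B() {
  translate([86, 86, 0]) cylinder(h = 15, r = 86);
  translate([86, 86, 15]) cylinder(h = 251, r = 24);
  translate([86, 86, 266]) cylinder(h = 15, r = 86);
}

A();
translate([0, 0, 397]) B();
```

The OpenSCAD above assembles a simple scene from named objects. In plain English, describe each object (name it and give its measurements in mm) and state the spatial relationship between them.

A is a four-legged stool. The seat is a 285×283×33 mm slab whose top surface is at z = 397 mm; four round legs, each 42 mm in diameter, run from the floor (z = 0) to the underside of the seat, each leg's axis is inset half a diameter from the nearest pair of seat edges (so the leg's bounding box is flush with the corner).

B is a spool: two coaxial disc flanges of radius 86 mm and thickness 15 mm, joined by a core cylinder of radius 24 mm and height 251 mm. The lower flange rests on z = 0 and the three cylinders share a vertical axis.

The spool is on top of the stool.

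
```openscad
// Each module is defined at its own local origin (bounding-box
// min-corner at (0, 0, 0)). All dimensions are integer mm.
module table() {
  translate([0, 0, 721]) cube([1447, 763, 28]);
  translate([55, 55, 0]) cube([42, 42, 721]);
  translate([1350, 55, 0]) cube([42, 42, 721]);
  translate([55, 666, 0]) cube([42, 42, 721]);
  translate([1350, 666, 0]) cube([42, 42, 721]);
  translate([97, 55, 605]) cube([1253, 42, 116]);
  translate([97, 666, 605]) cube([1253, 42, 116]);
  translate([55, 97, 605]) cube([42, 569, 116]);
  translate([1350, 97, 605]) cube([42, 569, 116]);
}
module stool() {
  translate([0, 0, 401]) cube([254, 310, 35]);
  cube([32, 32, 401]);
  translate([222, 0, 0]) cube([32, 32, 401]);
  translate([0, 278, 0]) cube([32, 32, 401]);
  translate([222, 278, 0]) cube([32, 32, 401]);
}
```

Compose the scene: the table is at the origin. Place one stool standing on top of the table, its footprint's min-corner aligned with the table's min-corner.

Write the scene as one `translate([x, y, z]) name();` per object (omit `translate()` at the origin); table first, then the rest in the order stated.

table();
translate([0, 0, 749]) stool();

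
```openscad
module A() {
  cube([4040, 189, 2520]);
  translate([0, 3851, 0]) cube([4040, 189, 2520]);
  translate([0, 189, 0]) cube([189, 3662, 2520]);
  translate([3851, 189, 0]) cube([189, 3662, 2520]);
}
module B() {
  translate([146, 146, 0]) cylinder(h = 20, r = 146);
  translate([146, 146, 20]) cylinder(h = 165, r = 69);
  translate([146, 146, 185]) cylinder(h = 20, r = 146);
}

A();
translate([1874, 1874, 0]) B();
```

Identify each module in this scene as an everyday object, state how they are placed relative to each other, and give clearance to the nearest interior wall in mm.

A is a house frame. B is a spool. The spool sits inside the house frame, centred. The clearance to the nearest interior wall is 1685 mm.

Clearances: x = 1685, y = 1685; minimum 1685 mm.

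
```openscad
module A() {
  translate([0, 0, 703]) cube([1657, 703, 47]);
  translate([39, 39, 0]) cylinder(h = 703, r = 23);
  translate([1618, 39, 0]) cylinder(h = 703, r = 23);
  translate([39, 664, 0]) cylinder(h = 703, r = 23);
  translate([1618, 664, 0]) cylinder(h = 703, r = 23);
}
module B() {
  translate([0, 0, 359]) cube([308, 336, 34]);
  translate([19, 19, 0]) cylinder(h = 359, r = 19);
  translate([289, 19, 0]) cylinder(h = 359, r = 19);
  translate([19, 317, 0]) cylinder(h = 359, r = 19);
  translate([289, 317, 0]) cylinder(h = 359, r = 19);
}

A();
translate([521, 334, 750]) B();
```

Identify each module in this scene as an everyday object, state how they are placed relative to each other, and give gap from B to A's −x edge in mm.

The stool's min-x is at 521; the table's min-x is 0; gap = 521 mm.

A is a table. B is a stool. The stool is on top of the table. The gap from the stool to the table's −x edge is 521 mm.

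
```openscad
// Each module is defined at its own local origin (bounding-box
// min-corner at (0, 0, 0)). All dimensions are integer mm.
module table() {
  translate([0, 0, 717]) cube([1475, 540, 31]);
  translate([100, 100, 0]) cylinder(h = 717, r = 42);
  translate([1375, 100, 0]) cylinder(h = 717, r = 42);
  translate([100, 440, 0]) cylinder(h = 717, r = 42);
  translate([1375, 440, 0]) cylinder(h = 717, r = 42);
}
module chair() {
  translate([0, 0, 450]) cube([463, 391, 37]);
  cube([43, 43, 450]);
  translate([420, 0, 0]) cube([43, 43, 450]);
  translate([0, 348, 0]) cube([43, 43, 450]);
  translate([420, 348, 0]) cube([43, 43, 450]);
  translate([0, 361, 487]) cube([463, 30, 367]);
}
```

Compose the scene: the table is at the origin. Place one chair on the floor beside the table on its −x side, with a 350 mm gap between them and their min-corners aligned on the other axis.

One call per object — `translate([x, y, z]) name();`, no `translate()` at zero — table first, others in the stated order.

table();
translate([-813, 0, 0]) chair();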